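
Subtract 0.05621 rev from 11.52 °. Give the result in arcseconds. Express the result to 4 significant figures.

11.52 ° = 41472.0 arcsec and 0.05621 rev = 72848.2 arcsec.
41472.0 − 72848.2 ≈ -31380 arcsec.

-31380 arcsec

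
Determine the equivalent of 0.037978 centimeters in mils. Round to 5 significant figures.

14.952 mils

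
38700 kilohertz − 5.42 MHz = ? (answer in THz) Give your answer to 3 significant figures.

3.33e-5 terahertz

38700 kHz = 3.87000e-5 THz and 5.42 MHz = 5.42000e-6 THz.
3.87000e-5 − 5.42000e-6 ≈ 3.33e-5 THz.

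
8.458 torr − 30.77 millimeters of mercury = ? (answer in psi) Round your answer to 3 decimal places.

8.458 torr = 0.163550 psi and 30.77 mmHg = 0.594993 psi.
0.163550 − 0.594993 ≈ -0.431 psi.

-0.431 pounds per square inch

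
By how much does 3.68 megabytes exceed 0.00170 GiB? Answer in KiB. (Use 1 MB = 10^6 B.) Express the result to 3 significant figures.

1810 kibibytes

3.68 MB = 3593.75 KiB and 0.00170 GiB = 1782.58 KiB.
3593.75 − 1782.58 ≈ 1810 KiB.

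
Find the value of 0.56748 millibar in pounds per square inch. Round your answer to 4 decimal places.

0.0082 psi

1 mbar = 0.0145038 pounds per square inch.
0.56748 × 0.0145038 ≈ 0.0082 psi.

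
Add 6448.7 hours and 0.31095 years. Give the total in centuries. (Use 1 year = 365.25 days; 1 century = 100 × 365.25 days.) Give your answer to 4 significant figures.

6448.7 h = 0.00735649 century and 0.31095 yr = 0.00310950 century.
0.00735649 + 0.00310950 ≈ 0.01047 century.

0.01047 century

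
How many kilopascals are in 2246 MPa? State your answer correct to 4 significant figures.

1 megapascal = 1000.00 kPa.
Then 2246 × 1000.00 ≈ 2.246e+6 kPa.

2.246e+6 kPa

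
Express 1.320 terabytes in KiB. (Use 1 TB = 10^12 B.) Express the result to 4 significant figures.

1.289e+9 kibibytes

1 TB = 9.765625e+8 kibibytes.
So 1.320 × 9.765625e+8 ≈ 1.289e+9 KiB.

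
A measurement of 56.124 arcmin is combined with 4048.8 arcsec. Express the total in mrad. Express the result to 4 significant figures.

35.95 mrad

56.124 arcmin = 16.3258 mrad and 4048.8 arcsec = 19.6291 mrad.
16.3258 + 19.6291 ≈ 35.95 mrad.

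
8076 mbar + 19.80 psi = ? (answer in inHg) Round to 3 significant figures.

279 inHg

8076 mbar = 238.484 inHg and 19.80 psi = 40.3132 inHg.
238.484 + 40.3132 ≈ 279 inHg.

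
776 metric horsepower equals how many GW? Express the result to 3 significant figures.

0.000571 GW

1 metric horsepower = 7.35499 × 10^-7 GW.
So 776 × 7.35499 × 10^-7 ≈ 0.000571 GW.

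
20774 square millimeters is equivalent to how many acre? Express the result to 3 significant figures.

1 square millimeter = 2.47105e-10 acres.
Thus 20774 × 2.47105e-10 ≈ 5.13e-6 acre.

5.13e-6 acre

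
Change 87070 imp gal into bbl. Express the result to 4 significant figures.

2490 bbl

1 imp gal = 0.0285940 oil barrels.
So 87070 × 0.0285940 ≈ 2490 bbl.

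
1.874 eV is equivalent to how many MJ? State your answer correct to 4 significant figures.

3.002e-25 MJ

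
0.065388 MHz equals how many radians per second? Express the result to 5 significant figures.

410840 rad/s

1 MHz = 6283185 rad/s.
Thus 0.065388 × 6283185 ≈ 410840 rad/s.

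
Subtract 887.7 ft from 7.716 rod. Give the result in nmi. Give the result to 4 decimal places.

7.716 rod = 0.0209532 nmi and 887.7 ft = 0.146097 nmi.
0.0209532 − 0.146097 ≈ -0.1251 nmi.

-0.1251 nautical miles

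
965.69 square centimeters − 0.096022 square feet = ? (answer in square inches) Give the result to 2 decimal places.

135.86 square inches

965.69 cm² = 149.6822 in² and 0.096022 ft² = 13.82717 in².
149.6822 − 13.82717 ≈ 135.86 in².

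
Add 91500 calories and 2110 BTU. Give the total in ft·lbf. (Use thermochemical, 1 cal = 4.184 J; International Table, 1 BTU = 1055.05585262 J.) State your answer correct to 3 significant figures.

1.92e+6 foot-pounds

91500 cal = 282365 ft·lbf and 2110 BTU = 1.64194e+6 ft·lbf.
282365 + 1.64194e+6 ≈ 1.92e+6 ft·lbf.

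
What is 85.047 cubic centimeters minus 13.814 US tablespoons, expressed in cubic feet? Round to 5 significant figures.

-0.0042101 ft³

85.047 cm³ = 0.00300341 ft³ and 13.814 US tbsp = 0.00721353 ft³.
0.00300341 − 0.00721353 ≈ -0.0042101 ft³.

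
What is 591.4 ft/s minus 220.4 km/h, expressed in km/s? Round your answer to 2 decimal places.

0.12 kilometers per second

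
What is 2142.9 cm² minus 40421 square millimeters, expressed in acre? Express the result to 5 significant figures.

2142.9 cm² = 5.29522 × 10^-5 acre and 40421 mm² = 9.98825 × 10^-6 acre.
5.29522 × 10^-5 − 9.98825 × 10^-6 ≈ 4.2964 × 10^-5 acre.

4.2964 × 10^-5 acre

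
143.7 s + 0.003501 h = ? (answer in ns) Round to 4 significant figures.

1.563 × 10^11 nanoseconds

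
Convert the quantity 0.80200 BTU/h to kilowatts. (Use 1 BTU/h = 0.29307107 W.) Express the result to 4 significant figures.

1 BTU per hour = 0.000293071 kW.
So 0.80200 × 0.000293071 ≈ 0.0002350 kW.

0.0002350 kW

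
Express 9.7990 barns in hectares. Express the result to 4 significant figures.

9.799e-32 hectares

1 barn = 1.00000e-32 hectares.
9.7990 × 1.00000e-32 ≈ 9.799e-32 ha.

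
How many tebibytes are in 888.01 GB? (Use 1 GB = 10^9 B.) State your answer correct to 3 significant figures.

0.808 tebibytes

1 GB = 0.000909495 TiB.
Thus 888.01 × 0.000909495 ≈ 0.808 TiB.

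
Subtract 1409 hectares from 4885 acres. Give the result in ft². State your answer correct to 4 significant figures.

6.113 × 10^7 square feet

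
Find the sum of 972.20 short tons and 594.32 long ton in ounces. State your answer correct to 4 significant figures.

5.241e+7 ounces

972.20 short ton = 3.11104e+7 oz and 594.32 long ton = 2.13004e+7 oz.
3.11104e+7 + 2.13004e+7 ≈ 5.241e+7 oz.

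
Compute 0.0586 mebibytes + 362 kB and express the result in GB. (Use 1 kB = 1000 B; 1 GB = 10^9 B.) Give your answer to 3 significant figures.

0.0586 MiB = 6.14466e-5 GB and 362 kB = 0.000362000 GB.
6.14466e-5 + 0.000362000 ≈ 0.000423 GB.

0.000423 GB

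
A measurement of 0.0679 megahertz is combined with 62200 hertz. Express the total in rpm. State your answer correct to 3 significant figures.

0.0679 MHz = 4.07400e+6 rpm and 62200 Hz = 3.73200e+6 rpm.
4.07400e+6 + 3.73200e+6 ≈ 7.81e+6 rpm.

7.81e+6 rpm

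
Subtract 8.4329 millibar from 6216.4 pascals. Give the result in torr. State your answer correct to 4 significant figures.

6216.4 Pa = 46.6268 torr and 8.4329 mbar = 6.32520 torr.
46.6268 − 6.32520 ≈ 40.30 torr.

40.30 torr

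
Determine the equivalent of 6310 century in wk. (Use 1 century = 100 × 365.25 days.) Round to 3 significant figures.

1 century = 5217.86 wk.
6310 × 5217.86 ≈ 3.29 × 10^7 wk.

3.29 × 10^7 wk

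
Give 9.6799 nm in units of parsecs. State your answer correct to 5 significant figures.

3.1370 × 10^-25 parsecs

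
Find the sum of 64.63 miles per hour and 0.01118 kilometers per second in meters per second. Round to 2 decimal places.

40.07 m/s

64.63 mph = 28.8922 m/s and 0.01118 km/s = 11.1800 m/s.
28.8922 + 11.1800 ≈ 40.07 m/s.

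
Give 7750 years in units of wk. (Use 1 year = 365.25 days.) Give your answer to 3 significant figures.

404000 wk

1 year = 52.1786 weeks.
Then 7750 × 52.1786 ≈ 404000 wk.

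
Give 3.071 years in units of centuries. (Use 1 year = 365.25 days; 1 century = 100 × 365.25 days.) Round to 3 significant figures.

1 yr = 0.0100000 centuries.
3.071 × 0.0100000 ≈ 0.0307 century.

0.0307 centuries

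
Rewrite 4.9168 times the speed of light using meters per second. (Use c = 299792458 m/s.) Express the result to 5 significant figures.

1.4740 × 10^9 m/s

1 c = 2.99792 × 10^8 m/s.
Thus 4.9168 × 2.99792 × 10^8 ≈ 1.4740 × 10^9 m/s.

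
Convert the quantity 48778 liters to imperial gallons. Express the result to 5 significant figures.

10730 imp gal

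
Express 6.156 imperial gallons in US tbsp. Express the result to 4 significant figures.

1893 US tbsp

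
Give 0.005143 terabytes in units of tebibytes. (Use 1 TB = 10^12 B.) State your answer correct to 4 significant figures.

0.004678 tebibytes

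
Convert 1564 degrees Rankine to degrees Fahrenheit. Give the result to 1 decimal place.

1104.3 °F

°R = °F + 459.67.
Applying the formula gives 1104.3 °F.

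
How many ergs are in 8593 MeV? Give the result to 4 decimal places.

0.0138 erg

1 megaelectronvolt = 1.60218 × 10^-6 ergs.
Then 8593 × 1.60218 × 10^-6 ≈ 0.0138 erg.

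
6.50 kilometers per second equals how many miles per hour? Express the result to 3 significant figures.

1 kilometer per second = 2236.94 mph.
Then 6.50 × 2236.94 ≈ 14500 mph.

14500 miles per hour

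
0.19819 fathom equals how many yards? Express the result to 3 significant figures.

0.396 yd

1 fathom = 2.00000 yd.
0.19819 × 2.00000 ≈ 0.396 yd.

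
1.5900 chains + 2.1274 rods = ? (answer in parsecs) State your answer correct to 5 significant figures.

1.3833e-15 pc

1.5900 chain = 1.03659e-15 pc and 2.1274 rod = 3.46735e-16 pc.
1.03659e-15 + 3.46735e-16 ≈ 1.3833e-15 pc.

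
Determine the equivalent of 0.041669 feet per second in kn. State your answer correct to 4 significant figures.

0.02469 kn

1 foot per second = 0.592484 kn.
So 0.041669 × 0.592484 ≈ 0.02469 kn.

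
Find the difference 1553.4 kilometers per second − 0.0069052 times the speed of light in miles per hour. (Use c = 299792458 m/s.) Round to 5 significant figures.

1553.4 km/s = 3.47486 × 10^6 mph and 0.0069052 c = 4.63074 × 10^6 mph.
3.47486 × 10^6 − 4.63074 × 10^6 ≈ -1.1559 × 10^6 mph.

-1.1559 × 10^6 mph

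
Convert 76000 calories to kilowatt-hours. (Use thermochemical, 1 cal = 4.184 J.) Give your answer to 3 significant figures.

1 cal = 1.16222e-6 kWh.
Then 76000 × 1.16222e-6 ≈ 0.0883 kWh.

0.0883 kWh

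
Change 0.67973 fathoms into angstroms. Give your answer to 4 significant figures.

1.243e+10 Å

1 fathom = 1.82880e+10 Å.
Then 0.67973 × 1.82880e+10 ≈ 1.243e+10 Å.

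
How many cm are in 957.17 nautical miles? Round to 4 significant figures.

1 nautical mile = 185200 centimeters.
So 957.17 × 185200 ≈ 1.773e+8 cm.

1.773e+8 cm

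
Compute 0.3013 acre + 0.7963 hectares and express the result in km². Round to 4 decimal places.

0.0092 km²

0.3013 acre = 0.00121932 km² and 0.7963 ha = 0.00796300 km².
0.00121932 + 0.00796300 ≈ 0.0092 km².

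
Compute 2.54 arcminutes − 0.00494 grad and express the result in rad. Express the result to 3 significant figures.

0.000661 rad

2.54 arcmin = 0.000738856 rad and 0.00494 grad = 7.75973 × 10^-5 rad.
0.000738856 − 7.75973 × 10^-5 ≈ 0.000661 rad.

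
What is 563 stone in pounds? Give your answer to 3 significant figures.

1 st = 14.0000 pounds.
So 563 × 14.0000 ≈ 7880 lb.

7880 lb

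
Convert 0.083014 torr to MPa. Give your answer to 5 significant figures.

1 torr = 0.000133322 MPa.
So 0.083014 × 0.000133322 ≈ 1.1068 × 10^-5 MPa.

1.1068 × 10^-5 MPa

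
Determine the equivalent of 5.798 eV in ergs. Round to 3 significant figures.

9.29 × 10^-12 erg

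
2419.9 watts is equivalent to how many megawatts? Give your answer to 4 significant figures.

0.002420 megawatts

1 W = 1.00000e-6 megawatts.
Thus 2419.9 × 1.00000e-6 ≈ 0.002420 MW.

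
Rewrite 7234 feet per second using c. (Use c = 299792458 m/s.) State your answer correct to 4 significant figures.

7.355e-6 c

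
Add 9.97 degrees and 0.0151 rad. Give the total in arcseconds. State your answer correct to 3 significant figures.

39000 arcsec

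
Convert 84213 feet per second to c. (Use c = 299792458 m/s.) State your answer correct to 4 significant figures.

1 foot per second = 1.01670e-9 c.
Thus 84213 × 1.01670e-9 ≈ 8.562e-5 c.

8.562e-5 c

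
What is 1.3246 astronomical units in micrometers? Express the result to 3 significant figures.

1.98e+17 μm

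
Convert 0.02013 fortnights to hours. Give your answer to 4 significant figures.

6.764 h

1 fortnight = 336.000 h.
So 0.02013 × 336.000 ≈ 6.764 h.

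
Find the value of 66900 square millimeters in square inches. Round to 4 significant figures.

1 square millimeter = 0.00155000 in².
Then 66900 × 0.00155000 ≈ 103.7 in².

103.7 square inches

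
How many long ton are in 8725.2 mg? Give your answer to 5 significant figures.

8.5874 × 10^-6 long tons

1 milligram = 9.84207 × 10^-10 long ton.
Then 8725.2 × 9.84207 × 10^-10 ≈ 8.5874 × 10^-6 long ton.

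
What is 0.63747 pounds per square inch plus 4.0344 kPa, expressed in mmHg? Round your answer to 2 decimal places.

63.23 mmHg

0.63747 psi = 32.9667 mmHg and 4.0344 kPa = 30.2605 mmHg.
32.9667 + 30.2605 ≈ 63.23 mmHg.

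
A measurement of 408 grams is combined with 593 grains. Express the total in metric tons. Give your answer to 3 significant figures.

0.000446 t

408 g = 0.000408000 t and 593 gr = 3.84258 × 10^-5 t.
0.000408000 + 3.84258 × 10^-5 ≈ 0.000446 t.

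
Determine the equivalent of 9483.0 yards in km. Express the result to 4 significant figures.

8.671 km

1 yard = 0.000914400 kilometers.
Then 9483.0 × 0.000914400 ≈ 8.671 km.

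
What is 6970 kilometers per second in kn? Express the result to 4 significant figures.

1.355e+7 knots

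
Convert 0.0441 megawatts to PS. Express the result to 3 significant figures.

1 megawatt = 1359.62 metric horsepower.
Thus 0.0441 × 1359.62 ≈ 60.0 PS.

60.0 PS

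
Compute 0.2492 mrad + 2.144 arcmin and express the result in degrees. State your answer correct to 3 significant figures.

0.2492 mrad = 0.0142781 ° and 2.144 arcmin = 0.0357333 °.
0.0142781 + 0.0357333 ≈ 0.0500 °.

0.0500 °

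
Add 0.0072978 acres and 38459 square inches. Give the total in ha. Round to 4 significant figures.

0.005435 hectares

0.0072978 acre = 0.00295331 ha and 38459 in² = 0.00248122 ha.
0.00295331 + 0.00248122 ≈ 0.005435 ha.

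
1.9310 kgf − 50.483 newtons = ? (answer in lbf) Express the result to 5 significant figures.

1.9310 kgf = 4.25713 lbf and 50.483 N = 11.3490 lbf.
4.25713 − 11.3490 ≈ -7.0919 lbf.

-7.0919 lbf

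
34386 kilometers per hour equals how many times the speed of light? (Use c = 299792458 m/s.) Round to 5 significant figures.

1 kilometer per hour = 9.26567e-10 c.
Thus 34386 × 9.26567e-10 ≈ 3.1861e-5 c.

3.1861e-5 times the speed of light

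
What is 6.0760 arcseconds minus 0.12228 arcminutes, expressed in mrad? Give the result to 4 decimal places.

6.0760 arcsec = 0.0294573 mrad and 0.12228 arcmin = 0.0355698 mrad.
0.0294573 − 0.0355698 ≈ -0.0061 mrad.

-0.0061 mrad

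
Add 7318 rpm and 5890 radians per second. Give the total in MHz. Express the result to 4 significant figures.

0.001059 megahertz

7318 rpm = 0.000121967 MHz and 5890 rad/s = 0.000937423 MHz.
0.000121967 + 0.000937423 ≈ 0.001059 MHz.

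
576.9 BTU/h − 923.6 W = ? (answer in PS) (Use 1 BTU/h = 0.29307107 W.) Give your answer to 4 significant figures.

-1.026 PS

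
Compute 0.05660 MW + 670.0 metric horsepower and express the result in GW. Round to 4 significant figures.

0.0005494 GW

0.05660 MW = 5.66000 × 10^-5 GW and 670.0 PS = 0.000492784 GW.
5.66000 × 10^-5 + 0.000492784 ≈ 0.0005494 GW.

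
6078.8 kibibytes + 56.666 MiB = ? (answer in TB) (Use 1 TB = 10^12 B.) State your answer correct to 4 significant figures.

6078.8 KiB = 6.22469 × 10^-6 TB and 56.666 MiB = 5.94186 × 10^-5 TB.
6.22469 × 10^-6 + 5.94186 × 10^-5 ≈ 6.564 × 10^-5 TB.

6.564 × 10^-5 TB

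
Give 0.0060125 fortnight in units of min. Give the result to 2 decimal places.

121.21 min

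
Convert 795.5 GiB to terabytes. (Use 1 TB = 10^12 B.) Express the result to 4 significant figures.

0.8542 TB

1 GiB = 0.00107374 TB.
795.5 × 0.00107374 ≈ 0.8542 TB.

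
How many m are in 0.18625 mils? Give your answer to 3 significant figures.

1 mil = 2.54000e-5 m.
0.18625 × 2.54000e-5 ≈ 4.73e-6 m.

4.73e-6 m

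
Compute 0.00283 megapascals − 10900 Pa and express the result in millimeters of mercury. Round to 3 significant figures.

0.00283 MPa = 21.2267 mmHg and 10900 Pa = 81.7567 mmHg.
21.2267 − 81.7567 ≈ -60.5 mmHg.

-60.5 millimeters of mercury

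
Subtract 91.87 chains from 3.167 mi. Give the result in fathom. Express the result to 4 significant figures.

1776 fathom

3.167 mi = 2786.96 fathom and 91.87 chain = 1010.57 fathom.
2786.96 − 1010.57 ≈ 1776 fathom.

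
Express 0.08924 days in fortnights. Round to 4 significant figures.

1 d = 0.0714286 fortnights.
0.08924 × 0.0714286 ≈ 0.006374 fortnight.

0.006374 fortnight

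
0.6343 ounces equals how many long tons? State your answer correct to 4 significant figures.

1.770 × 10^-5 long ton

1 oz = 2.79018 × 10^-5 long ton.
0.6343 × 2.79018 × 10^-5 ≈ 1.770 × 10^-5 long ton.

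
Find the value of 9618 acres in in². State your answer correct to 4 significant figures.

6.033e+10 in²

1 acre = 6.27264e+6 square inches.
9618 × 6.27264e+6 ≈ 6.033e+10 in².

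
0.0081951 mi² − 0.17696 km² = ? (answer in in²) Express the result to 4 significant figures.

-2.414e+8 square inches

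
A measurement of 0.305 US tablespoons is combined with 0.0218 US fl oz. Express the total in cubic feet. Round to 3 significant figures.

0.000182 ft³

0.305 US tbsp = 0.000159268 ft³ and 0.0218 US fl oz = 2.27675 × 10^-5 ft³.
0.000159268 + 2.27675 × 10^-5 ≈ 0.000182 ft³.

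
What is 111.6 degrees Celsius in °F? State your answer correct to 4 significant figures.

232.9 °F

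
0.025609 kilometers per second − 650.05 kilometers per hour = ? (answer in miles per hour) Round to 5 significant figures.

-346.64 mph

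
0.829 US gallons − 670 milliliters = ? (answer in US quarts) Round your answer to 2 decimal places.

0.829 US gal = 3.31600 US qt and 670 mL = 0.707981 US qt.
3.31600 − 0.707981 ≈ 2.61 US qt.

2.61 US qt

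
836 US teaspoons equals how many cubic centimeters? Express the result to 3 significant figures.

1 US teaspoon = 4.92892 cubic centimeters.
Then 836 × 4.92892 ≈ 4120 cm³.

4120 cm³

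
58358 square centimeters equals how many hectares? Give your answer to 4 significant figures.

1 square centimeter = 1.00000e-8 hectares.
So 58358 × 1.00000e-8 ≈ 0.0005836 ha.

0.0005836 ha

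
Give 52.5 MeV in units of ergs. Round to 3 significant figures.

8.41e-5 ergs

1 MeV = 1.60218e-6 ergs.
Then 52.5 × 1.60218e-6 ≈ 8.41e-5 erg.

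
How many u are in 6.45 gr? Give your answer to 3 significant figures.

1 grain = 3.90228 × 10^22 u.
So 6.45 × 3.90228 × 10^22 ≈ 2.52 × 10^23 u.

2.52 × 10^23 atomic mass units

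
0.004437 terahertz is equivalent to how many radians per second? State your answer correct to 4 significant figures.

2.788 × 10^10 radians per second

1 THz = 6.28319 × 10^12 radians per second.
0.004437 × 6.28319 × 10^12 ≈ 2.788 × 10^10 rad/s.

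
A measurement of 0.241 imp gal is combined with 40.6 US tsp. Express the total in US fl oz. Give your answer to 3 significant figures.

0.241 imp gal = 37.0469 US fl oz and 40.6 US tsp = 6.76667 US fl oz.
37.0469 + 6.76667 ≈ 43.8 US fl oz.

43.8 US fl oz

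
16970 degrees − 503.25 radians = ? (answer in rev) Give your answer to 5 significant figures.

-32.956 revolutions

16970 ° = 47.1389 rev and 503.25 rad = 80.0947 rev.
47.1389 − 80.0947 ≈ -32.956 rev.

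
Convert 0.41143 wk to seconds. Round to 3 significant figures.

249000 s

1 week = 604800 s.
0.41143 × 604800 ≈ 249000 s.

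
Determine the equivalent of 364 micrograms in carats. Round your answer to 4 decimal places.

0.0018 carats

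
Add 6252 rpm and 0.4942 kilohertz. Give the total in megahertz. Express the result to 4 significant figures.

0.0005984 megahertz

6252 rpm = 0.000104200 MHz and 0.4942 kHz = 0.000494200 MHz.
0.000104200 + 0.000494200 ≈ 0.0005984 MHz.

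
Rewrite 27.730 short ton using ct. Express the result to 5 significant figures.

1.2578 × 10^8 carats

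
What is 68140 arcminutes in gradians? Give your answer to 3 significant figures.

1260 grad

1 arcminute = 0.0185185 gradians.
68140 × 0.0185185 ≈ 1260 grad.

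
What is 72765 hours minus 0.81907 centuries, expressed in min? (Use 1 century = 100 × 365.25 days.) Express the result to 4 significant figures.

-3.871 × 10^7 min

72765 h = 4.36590 × 10^6 min and 0.81907 century = 4.30798 × 10^7 min.
4.36590 × 10^6 − 4.30798 × 10^7 ≈ -3.871 × 10^7 min.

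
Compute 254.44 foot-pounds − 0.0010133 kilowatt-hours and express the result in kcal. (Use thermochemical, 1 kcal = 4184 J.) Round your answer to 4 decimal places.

-0.7894 kcal

254.44 ft·lbf = 0.0824508 kcal and 0.0010133 kWh = 0.871864 kcal.
0.0824508 − 0.871864 ≈ -0.7894 kcal.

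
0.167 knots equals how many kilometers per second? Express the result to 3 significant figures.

8.59 × 10^-5 km/s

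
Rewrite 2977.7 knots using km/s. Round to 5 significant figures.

1.5319 kilometers per second

1 kn = 0.000514444 km/s.
2977.7 × 0.000514444 ≈ 1.5319 km/s.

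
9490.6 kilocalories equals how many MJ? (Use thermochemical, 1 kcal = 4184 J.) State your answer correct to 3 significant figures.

39.7 MJ

1 kcal = 0.00418400 MJ.
So 9490.6 × 0.00418400 ≈ 39.7 MJ.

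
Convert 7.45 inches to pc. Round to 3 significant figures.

1 inch = 8.23158e-19 pc.
Thus 7.45 × 8.23158e-19 ≈ 6.13e-18 pc.

6.13e-18 pc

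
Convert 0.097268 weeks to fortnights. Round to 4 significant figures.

1 wk = 0.500000 fortnight.
So 0.097268 × 0.500000 ≈ 0.04863 fortnight.

0.04863 fortnights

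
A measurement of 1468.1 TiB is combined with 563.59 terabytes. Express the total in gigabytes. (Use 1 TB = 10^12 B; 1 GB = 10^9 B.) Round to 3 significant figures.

2.18e+6 GB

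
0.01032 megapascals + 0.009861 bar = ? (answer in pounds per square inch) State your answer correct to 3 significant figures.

1.64 pounds per square inch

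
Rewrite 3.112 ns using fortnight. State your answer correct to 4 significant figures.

2.573e-15 fortnight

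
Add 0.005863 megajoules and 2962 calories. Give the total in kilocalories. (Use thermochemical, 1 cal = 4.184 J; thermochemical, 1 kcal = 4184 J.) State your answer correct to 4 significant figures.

4.363 kilocalories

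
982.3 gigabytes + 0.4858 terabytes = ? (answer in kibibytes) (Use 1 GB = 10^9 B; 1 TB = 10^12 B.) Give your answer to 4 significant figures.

1.434 × 10^9 KiB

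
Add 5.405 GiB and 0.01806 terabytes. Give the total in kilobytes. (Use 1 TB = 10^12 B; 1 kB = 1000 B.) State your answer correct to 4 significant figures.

5.405 GiB = 5.80357 × 10^6 kB and 0.01806 TB = 1.80600 × 10^7 kB.
5.80357 × 10^6 + 1.80600 × 10^7 ≈ 2.386 × 10^7 kB.

2.386 × 10^7 kilobytes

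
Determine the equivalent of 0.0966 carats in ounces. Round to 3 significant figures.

0.000681 oz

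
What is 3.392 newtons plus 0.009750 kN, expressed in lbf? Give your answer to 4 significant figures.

2.954 pounds-force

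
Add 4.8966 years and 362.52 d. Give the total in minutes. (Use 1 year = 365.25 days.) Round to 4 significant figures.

3.097 × 10^6 minutes

4.8966 yr = 2.57542 × 10^6 min and 362.52 d = 522029 min.
2.57542 × 10^6 + 522029 ≈ 3.097 × 10^6 min.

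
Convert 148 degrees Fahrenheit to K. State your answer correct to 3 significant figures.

K = (°F + 459.67) × 5/9.
Applying the formula gives 338 K.

338 kelvins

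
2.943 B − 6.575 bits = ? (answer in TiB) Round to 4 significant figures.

2.943 B = 2.67664 × 10^-12 TiB and 6.575 bit = 7.47491 × 10^-13 TiB.
2.67664 × 10^-12 − 7.47491 × 10^-13 ≈ 1.929 × 10^-12 TiB.

1.929 × 10^-12 tebibytes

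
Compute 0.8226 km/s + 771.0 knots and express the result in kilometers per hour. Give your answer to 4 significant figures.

4389 km/h

0.8226 km/s = 2961.36 km/h and 771.0 kn = 1427.89 km/h.
2961.36 + 1427.89 ≈ 4389 km/h.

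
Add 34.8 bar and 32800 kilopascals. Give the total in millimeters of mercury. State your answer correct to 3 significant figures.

34.8 bar = 26102.1 mmHg and 32800 kPa = 246020 mmHg.
26102.1 + 246020 ≈ 272000 mmHg.

272000 mmHg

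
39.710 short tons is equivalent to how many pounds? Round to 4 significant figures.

79420 lb

1 short ton = 2000.00 pounds.
Thus 39.710 × 2000.00 ≈ 79420 lb.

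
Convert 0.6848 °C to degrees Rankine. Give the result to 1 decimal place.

492.9 degrees Rankine

°R = (°C + 273.15) × 9/5.
Applying the formula gives 492.9 °R.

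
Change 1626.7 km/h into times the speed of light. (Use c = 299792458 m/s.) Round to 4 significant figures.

1.507 × 10^-6 times the speed of light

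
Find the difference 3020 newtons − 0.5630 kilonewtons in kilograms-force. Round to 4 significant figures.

3020 N = 307.954 kgf and 0.5630 kN = 57.4100 kgf.
307.954 − 57.4100 ≈ 250.5 kgf.

250.5 kgf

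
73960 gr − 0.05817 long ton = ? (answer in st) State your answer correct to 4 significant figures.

-8.553 st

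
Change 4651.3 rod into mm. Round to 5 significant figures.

2.3392e+7 mm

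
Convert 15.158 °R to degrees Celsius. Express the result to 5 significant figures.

-264.73 °C

°R = (°C + 273.15) × 9/5.
Applying the formula gives -264.73 °C.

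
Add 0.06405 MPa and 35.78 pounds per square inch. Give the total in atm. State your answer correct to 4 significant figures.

3.067 atm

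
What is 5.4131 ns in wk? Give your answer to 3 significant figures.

1 ns = 1.65344 × 10^-15 wk.
Thus 5.4131 × 1.65344 × 10^-15 ≈ 8.95 × 10^-15 wk.

8.95 × 10^-15 weeks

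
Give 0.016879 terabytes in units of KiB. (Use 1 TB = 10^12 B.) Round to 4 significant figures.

1.648 × 10^7 KiB

1 TB = 9.765625 × 10^8 KiB.
Then 0.016879 × 9.765625 × 10^8 ≈ 1.648 × 10^7 KiB.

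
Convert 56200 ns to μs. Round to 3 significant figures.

56.2 microseconds

1 nanosecond = 0.00100000 μs.
So 56200 × 0.00100000 ≈ 56.2 μs.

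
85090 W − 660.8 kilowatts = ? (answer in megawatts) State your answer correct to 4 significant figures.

-0.5757 MW

85090 W = 0.0850900 MW and 660.8 kW = 0.660800 MW.
0.0850900 − 0.660800 ≈ -0.5757 MW.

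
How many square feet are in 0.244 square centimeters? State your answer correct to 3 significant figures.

0.000263 ft²

1 square centimeter = 0.00107639 square feet.
So 0.244 × 0.00107639 ≈ 0.000263 ft².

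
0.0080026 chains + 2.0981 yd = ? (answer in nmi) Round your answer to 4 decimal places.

0.0080026 chain = 8.69259e-5 nmi and 2.0981 yd = 0.00103591 nmi.
8.69259e-5 + 0.00103591 ≈ 0.0011 nmi.

0.0011 nmi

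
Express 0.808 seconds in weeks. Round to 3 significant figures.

1 second = 1.65344e-6 wk.
Then 0.808 × 1.65344e-6 ≈ 1.34e-6 wk.

1.34e-6 wk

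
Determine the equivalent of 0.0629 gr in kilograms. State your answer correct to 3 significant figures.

4.08 × 10^-6 kg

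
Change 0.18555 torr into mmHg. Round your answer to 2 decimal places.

0.19 millimeters of mercury

1 torr = 1.00000 mmHg.
Then 0.18555 × 1.00000 ≈ 0.19 mmHg.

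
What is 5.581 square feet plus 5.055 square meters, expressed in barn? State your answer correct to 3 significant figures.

5.57e+28 barn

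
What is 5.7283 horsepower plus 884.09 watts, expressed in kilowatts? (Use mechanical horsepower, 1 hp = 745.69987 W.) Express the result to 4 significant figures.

5.156 kilowatts

5.7283 hp = 4.27159 kW and 884.09 W = 0.884090 kW.
4.27159 + 0.884090 ≈ 5.156 kW.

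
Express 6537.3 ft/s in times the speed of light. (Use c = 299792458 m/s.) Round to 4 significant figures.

1 foot per second = 1.01670 × 10^-9 c.
Thus 6537.3 × 1.01670 × 10^-9 ≈ 6.646 × 10^-6 c.

6.646 × 10^-6 c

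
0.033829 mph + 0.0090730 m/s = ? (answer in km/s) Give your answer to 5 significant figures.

2.4196e-5 kilometers per second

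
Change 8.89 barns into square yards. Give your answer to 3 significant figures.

1 barn = 1.19599e-28 yd².
8.89 × 1.19599e-28 ≈ 1.06e-27 yd².

1.06e-27 yd²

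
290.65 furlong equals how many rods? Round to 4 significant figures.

1 furlong = 40.0000 rod.
290.65 × 40.0000 ≈ 11630 rod.

11630 rod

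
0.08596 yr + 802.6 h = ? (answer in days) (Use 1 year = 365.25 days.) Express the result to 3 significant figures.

64.8 d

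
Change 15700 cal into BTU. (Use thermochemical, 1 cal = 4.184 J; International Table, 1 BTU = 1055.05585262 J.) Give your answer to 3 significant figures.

62.3 British thermal units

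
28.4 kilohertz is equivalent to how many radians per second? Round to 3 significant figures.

178000 radians per second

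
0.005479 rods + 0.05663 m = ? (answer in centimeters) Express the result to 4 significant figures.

8.418 centimeters

0.005479 rod = 2.755499 cm and 0.05663 m = 5.663000 cm.
2.755499 + 5.663000 ≈ 8.418 cm.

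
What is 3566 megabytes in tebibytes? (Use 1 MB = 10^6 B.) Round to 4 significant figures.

1 MB = 9.09495e-7 TiB.
Thus 3566 × 9.09495e-7 ≈ 0.003243 TiB.

0.003243 TiB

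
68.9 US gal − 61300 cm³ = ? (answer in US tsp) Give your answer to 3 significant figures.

68.9 US gal = 52915.2 US tsp and 61300 cm³ = 12436.8 US tsp.
52915.2 − 12436.8 ≈ 40500 US tsp.

40500 US teaspoons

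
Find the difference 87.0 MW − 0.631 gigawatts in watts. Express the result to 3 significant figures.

-5.44e+8 watts

87.0 MW = 8.70000e+7 W and 0.631 GW = 6.31000e+8 W.
8.70000e+7 − 6.31000e+8 ≈ -5.44e+8 W.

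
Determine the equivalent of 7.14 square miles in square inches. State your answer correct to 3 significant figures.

2.87e+10 square inches

1 mi² = 4.01449e+9 in².
So 7.14 × 4.01449e+9 ≈ 2.87e+10 in².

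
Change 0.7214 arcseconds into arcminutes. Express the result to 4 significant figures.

0.01202 arcminutes

1 arcsec = 0.0166667 arcmin.
0.7214 × 0.0166667 ≈ 0.01202 arcmin.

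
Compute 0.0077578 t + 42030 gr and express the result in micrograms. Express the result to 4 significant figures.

1.048 × 10^10 micrograms

0.0077578 t = 7.75780 × 10^9 μg and 42030 gr = 2.72350 × 10^9 μg.
7.75780 × 10^9 + 2.72350 × 10^9 ≈ 1.048 × 10^10 μg.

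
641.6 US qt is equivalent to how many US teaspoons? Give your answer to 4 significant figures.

123200 US tsp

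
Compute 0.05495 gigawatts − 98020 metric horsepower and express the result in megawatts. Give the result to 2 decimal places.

0.05495 GW = 54.9500 MW and 98020 PS = 72.0936 MW.
54.9500 − 72.0936 ≈ -17.14 MW.

-17.14 MW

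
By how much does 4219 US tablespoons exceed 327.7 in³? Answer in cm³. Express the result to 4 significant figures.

57020 cm³

4219 US tbsp = 62385.4 cm³ and 327.7 in³ = 5370.04 cm³.
62385.4 − 5370.04 ≈ 57020 cm³.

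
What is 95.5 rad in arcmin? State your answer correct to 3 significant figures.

328000 arcmin

1 rad = 3437.75 arcmin.
Thus 95.5 × 3437.75 ≈ 328000 arcmin.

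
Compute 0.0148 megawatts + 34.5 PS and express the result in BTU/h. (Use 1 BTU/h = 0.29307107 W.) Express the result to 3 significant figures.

137000 BTU per hour

0.0148 MW = 50499.7 BTU/h and 34.5 PS = 86582.1 BTU/h.
50499.7 + 86582.1 ≈ 137000 BTU/h.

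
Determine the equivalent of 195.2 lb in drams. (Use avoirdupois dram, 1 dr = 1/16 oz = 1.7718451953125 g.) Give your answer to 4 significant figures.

49970 dr

1 lb = 256.000 dr.
195.2 × 256.000 ≈ 49970 dr.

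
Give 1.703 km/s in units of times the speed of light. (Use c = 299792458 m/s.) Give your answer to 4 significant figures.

5.681e-6 times the speed of light

1 kilometer per second = 3.33564e-6 times the speed of light.
Thus 1.703 × 3.33564e-6 ≈ 5.681e-6 c.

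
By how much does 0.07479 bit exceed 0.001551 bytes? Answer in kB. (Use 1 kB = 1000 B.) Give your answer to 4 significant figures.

7.798 × 10^-6 kB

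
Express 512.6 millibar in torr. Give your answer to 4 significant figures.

384.5 torr

1 millibar = 0.750062 torr.
512.6 × 0.750062 ≈ 384.5 torr.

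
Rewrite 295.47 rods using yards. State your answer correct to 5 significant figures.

1625.1 yd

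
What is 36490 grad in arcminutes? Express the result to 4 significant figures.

1.970e+6 arcmin

1 grad = 54.0000 arcmin.
36490 × 54.0000 ≈ 1.970e+6 arcmin.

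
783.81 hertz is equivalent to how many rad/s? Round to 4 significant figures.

1 Hz = 6.28319 rad/s.
Thus 783.81 × 6.28319 ≈ 4925 rad/s.

4925 rad/s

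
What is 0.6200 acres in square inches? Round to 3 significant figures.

3.89e+6 square inches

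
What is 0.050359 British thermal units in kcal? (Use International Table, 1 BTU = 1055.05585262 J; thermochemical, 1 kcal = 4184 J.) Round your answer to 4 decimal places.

1 British thermal unit = 0.252164 kcal.
Thus 0.050359 × 0.252164 ≈ 0.0127 kcal.

0.0127 kcal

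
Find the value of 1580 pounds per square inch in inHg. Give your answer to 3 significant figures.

1 psi = 2.03602 inHg.
1580 × 2.03602 ≈ 3220 inHg.

3220 inHg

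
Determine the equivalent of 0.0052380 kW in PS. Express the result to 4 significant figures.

1 kilowatt = 1.35962 PS.
0.0052380 × 1.35962 ≈ 0.007122 PS.

0.007122 PS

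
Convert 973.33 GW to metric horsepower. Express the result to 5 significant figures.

1.3234 × 10^9 metric horsepower

1 GW = 1.35962 × 10^6 metric horsepower.
973.33 × 1.35962 × 10^6 ≈ 1.3234 × 10^9 PS.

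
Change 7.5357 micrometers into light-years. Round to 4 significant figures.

1 micrometer = 1.05700 × 10^-22 ly.
7.5357 × 1.05700 × 10^-22 ≈ 7.965 × 10^-22 ly.

7.965 × 10^-22 light-years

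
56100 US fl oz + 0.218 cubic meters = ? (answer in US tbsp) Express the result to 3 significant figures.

56100 US fl oz = 112200 US tbsp and 0.218 m³ = 14742.9 US tbsp.
112200 + 14742.9 ≈ 127000 US tbsp.

127000 US tablespoons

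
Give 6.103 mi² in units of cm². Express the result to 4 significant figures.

1.581e+11 square centimeters

1 mi² = 2.58999e+10 cm².
Thus 6.103 × 2.58999e+10 ≈ 1.581e+11 cm².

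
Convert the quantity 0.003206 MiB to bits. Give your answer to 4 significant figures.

26890 bit

1 mebibyte = 8.38861 × 10^6 bits.
So 0.003206 × 8.38861 × 10^6 ≈ 26890 bit.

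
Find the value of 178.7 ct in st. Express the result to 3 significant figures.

0.00563 st

1 ct = 3.14946 × 10^-5 stone.
So 178.7 × 3.14946 × 10^-5 ≈ 0.00563 st.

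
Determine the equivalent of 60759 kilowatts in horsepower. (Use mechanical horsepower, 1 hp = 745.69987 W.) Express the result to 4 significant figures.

1 kilowatt = 1.34102 hp.
Thus 60759 × 1.34102 ≈ 81480 hp.

81480 hp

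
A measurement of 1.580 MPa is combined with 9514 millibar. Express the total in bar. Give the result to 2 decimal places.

1.580 MPa = 15.8000 bar and 9514 mbar = 9.51400 bar.
15.8000 + 9.51400 ≈ 25.31 bar.

25.31 bar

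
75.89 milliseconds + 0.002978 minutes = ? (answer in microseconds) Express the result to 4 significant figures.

254600 μs

75.89 ms = 75890.0 μs and 0.002978 min = 178680 μs.
75890.0 + 178680 ≈ 254600 μs.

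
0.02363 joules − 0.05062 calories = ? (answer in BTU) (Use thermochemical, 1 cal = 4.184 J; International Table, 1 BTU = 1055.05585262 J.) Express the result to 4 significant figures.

0.02363 J = 2.23969e-5 BTU and 0.05062 cal = 0.000200742 BTU.
2.23969e-5 − 0.000200742 ≈ -0.0001783 BTU.

-0.0001783 BTU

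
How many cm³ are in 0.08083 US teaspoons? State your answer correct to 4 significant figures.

0.3984 cm³

1 US tsp = 4.92892 cubic centimeters.
Thus 0.08083 × 4.92892 ≈ 0.3984 cm³.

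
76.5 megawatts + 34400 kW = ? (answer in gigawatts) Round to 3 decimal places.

76.5 MW = 0.0765000 GW and 34400 kW = 0.0344000 GW.
0.0765000 + 0.0344000 ≈ 0.111 GW.

0.111 GW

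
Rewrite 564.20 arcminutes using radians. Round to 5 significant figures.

1 arcmin = 0.000290888 radians.
564.20 × 0.000290888 ≈ 0.16412 rad.

0.16412 rad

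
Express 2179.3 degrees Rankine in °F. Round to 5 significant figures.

1719.6 degrees Fahrenheit

°R = °F + 459.67.
Applying the formula gives 1719.6 °F.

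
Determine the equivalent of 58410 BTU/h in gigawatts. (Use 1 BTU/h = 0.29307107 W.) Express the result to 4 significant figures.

1 BTU per hour = 2.93071e-10 GW.
58410 × 2.93071e-10 ≈ 1.712e-5 GW.

1.712e-5 GW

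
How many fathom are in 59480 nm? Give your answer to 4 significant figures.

3.252 × 10^-5 fathoms

1 nm = 5.46807 × 10^-10 fathom.
Then 59480 × 5.46807 × 10^-10 ≈ 3.252 × 10^-5 fathom.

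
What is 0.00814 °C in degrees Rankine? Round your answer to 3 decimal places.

491.685 °R

°R = (°C + 273.15) × 9/5.
Applying the formula gives 491.685 °R.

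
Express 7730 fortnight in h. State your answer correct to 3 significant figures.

2.60e+6 hours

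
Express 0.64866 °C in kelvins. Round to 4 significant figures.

273.8 kelvins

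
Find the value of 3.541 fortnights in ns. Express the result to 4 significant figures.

4.283e+15 nanoseconds

1 fortnight = 1.20960e+15 ns.
Thus 3.541 × 1.20960e+15 ≈ 4.283e+15 ns.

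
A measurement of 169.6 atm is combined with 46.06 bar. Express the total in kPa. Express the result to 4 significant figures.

21790 kilopascals

169.6 atm = 17184.7 kPa and 46.06 bar = 4606.00 kPa.
17184.7 + 4606.00 ≈ 21790 kPa.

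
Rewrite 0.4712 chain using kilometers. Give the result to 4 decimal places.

0.0095 kilometers

1 chain = 0.0201168 km.
Then 0.4712 × 0.0201168 ≈ 0.0095 km.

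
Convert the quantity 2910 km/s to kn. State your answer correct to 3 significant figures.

1 km/s = 1943.84 kn.
2910 × 1943.84 ≈ 5.66 × 10^6 kn.

5.66 × 10^6 kn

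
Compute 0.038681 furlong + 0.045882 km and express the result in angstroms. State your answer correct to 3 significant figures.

0.038681 furlong = 7.78138 × 10^10 Å and 0.045882 km = 4.58820 × 10^11 Å.
7.78138 × 10^10 + 4.58820 × 10^11 ≈ 5.37 × 10^11 Å.

5.37 × 10^11 Å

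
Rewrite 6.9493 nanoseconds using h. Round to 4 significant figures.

1.930 × 10^-12 h

1 ns = 2.77778 × 10^-13 hours.
Thus 6.9493 × 2.77778 × 10^-13 ≈ 1.930 × 10^-12 h.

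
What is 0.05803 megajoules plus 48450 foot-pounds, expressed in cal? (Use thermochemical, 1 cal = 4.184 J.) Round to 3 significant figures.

0.05803 MJ = 13869.5 cal and 48450 ft·lbf = 15700.1 cal.
13869.5 + 15700.1 ≈ 29600 cal.

29600 calories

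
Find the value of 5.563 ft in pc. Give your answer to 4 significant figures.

5.495e-17 pc

1 foot = 9.87790e-18 parsecs.
5.563 × 9.87790e-18 ≈ 5.495e-17 pc.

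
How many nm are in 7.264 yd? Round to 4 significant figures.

6.642 × 10^9 nanometers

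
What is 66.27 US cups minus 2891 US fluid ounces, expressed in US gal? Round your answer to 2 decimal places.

66.27 US cup = 4.141875 US gal and 2891 US fl oz = 22.58594 US gal.
4.141875 − 22.58594 ≈ -18.44 US gal.

-18.44 US gallons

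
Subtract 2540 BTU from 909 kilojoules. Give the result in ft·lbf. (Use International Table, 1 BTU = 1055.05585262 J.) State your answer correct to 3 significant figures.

-1.31 × 10^6 ft·lbf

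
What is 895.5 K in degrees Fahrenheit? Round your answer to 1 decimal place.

1152.2 °F

K = (°F + 459.67) × 5/9.
Applying the formula gives 1152.2 °F.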